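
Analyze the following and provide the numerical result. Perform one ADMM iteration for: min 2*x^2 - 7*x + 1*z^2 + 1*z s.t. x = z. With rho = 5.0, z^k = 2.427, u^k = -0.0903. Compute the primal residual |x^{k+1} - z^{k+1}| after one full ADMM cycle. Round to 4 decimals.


ADMM iteration with rho = 5.0, z^k = 2.427, u^k = -0.0903
Step 1: x-update.
Minimize 2*x^2 - 7*x + (5.0/2)*(x - 2.427 - 0.0903)^2
FOC: (2*2 + 5.0)*x = 7 + 5.0*(2.427 + 0.0903)
x^{k+1} = 2.1763
Step 2: z-update.
Minimize 1*z^2 + 1*z + (5.0/2)*(2.1763 - z - 0.0903)^2
FOC: (2*1 + 5.0)*z = -1 + 5.0*(2.1763 - 0.0903)
z^{k+1} = 1.3471
Step 3: u-update.
u^{k+1} = -0.0903 + 2.1763 - 1.3471 = 0.7389
Step 4: Primal residual = |2.1763 - 1.3471| = 0.8292


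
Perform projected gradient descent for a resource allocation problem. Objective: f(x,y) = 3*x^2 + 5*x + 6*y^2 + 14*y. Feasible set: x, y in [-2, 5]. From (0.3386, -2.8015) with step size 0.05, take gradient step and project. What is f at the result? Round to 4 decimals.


Step 1: Compute gradient at (0.3386, -2.8015).
grad_x = 2*3*0.3386 + 5 = 7.0316
grad_y = 2*6*-2.8015 + 14 = -19.618
Step 2: Gradient step.
x_raw = 0.3386 - 0.05*7.0316 = -0.013
y_raw = -2.8015 - 0.05*-19.618 = -1.8206
Step 3: Project onto [-2, 5].
x_proj = clip(-0.013) = -0.013
y_proj = clip(-1.8206) = -1.8206
Step 4: Evaluate f.
f(-0.013, -1.8206) = -5.6653


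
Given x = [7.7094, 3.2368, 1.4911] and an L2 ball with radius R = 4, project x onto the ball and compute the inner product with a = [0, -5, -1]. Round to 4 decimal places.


Step 1: Compute ||x|| (intermediates to 6 decimals).
||x|| = sqrt(7.7094^2 + 3.2368^2 + 1.4911^2) = 8.493239
Step 2: Project.
Since ||x|| > R, scale = R/||x|| = 4/8.493239 = 0.470963, proj(x) = scale * x
proj(x) = [3.630842, 1.524413, 0.702253]
Step 3: Dot product.
a^T * proj(x) = 0*3.630842 - 5*1.524413 - 1*0.702253 = -8.3243


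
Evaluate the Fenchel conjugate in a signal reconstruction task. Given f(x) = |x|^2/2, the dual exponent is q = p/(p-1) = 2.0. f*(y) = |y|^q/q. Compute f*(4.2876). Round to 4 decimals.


The conjugate exponent q satisfies 1/p + 1/q = 1.
p = 2, so q = 2/(2 - 1) = 2.0
|y|^q = 4.2876^2.0 = 18.3835
f*(4.2876) = 18.3835 / 2.0 = 9.1918


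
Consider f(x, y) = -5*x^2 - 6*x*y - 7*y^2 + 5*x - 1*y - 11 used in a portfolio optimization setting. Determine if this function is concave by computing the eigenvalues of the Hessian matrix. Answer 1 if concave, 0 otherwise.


The Hessian of f(x,y) = -5*x^2 - 6*x*y - 7*y^2 + 5*x - 1*y - 11 is:
H = [[-10, -6], [-6, -14]]
Trace = -10 - 14 = -24
Determinant = -10*-14 - (-6)^2 = 104
Discriminant = (-24)^2 - 4*104 = 160.0
Eigenvalues: lambda_1 = -18.3246, lambda_2 = -5.6754
The function is concave.

1


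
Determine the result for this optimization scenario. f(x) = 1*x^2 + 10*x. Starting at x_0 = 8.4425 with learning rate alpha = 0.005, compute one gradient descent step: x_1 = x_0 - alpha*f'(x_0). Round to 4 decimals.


We compute the gradient at x_0 and apply the update.
f'(x) = 2*x + 10
f'(8.4425) = 2*8.4425 + 10 = 26.885
x_1 = 8.4425 - 0.005*26.885 = 8.3081


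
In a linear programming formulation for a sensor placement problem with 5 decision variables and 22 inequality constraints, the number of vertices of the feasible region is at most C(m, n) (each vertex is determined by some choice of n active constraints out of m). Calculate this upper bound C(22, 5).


Each vertex corresponds to some choice of n active constraints out of m, so the number of vertices is at most C(m, n) = m! / (n!(m-n)!).
m = 22, n = 5
Numerator: 22 * 21 * 20 * 19 * 18
Denominator: 5! = 120
C(22, 5) = 26334


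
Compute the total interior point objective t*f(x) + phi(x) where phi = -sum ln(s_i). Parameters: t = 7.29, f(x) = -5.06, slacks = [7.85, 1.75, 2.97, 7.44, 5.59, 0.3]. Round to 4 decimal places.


Step 1: Compute log-barrier.
ln values: [2.0605, 0.5596, 1.0886, 2.0069, 1.721, -1.204]
phi = -(2.0605 + 0.5596 + 1.0886 + 2.0069 + 1.721 - 1.204) = -6.2326
Step 2: Compute augmented objective.
t*f(x) = 7.29*-5.06 = -36.8874
Total = -36.8874 - 6.2326 = -43.12


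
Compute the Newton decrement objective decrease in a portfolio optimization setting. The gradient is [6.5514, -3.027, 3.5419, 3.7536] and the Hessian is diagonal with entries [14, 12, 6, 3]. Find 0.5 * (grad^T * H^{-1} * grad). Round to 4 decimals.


Step 1: H is diagonal, so H^(-1) * g = [0.468, -0.2523, 0.5903, 1.2512].
Step 2: g^T H^(-1) g = sum_i g_i^2 / H_ii
  = (6.5514)^2/14 + (-3.027)^2/12 + (3.5419)^2/6 + (3.7536)^2/3
  = 3.0658 + 0.7636 + 2.0908 + 4.6965 = 10.6167
Step 3: Objective decrease = 0.5 * g^T H^(-1) g = 5.3083


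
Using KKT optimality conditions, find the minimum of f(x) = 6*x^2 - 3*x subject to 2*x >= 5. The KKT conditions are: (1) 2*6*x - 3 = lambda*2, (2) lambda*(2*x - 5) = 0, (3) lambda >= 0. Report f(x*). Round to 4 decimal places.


Step 1: Try lambda = 0 (constraint inactive).
x_unc = 3/(2*6) = 0.25
Check: 2*0.25 = 0.5 < 5 -- violated!
Step 2: Constraint must be active: 2*x = 5
x* = 5/2 = 2.5
lambda = (2*6*2.5 - 3)/2 = 13.5
Step 3: Compute optimal value.
f(x*) = 6*2.5^2 - 3*2.5 = 30.0


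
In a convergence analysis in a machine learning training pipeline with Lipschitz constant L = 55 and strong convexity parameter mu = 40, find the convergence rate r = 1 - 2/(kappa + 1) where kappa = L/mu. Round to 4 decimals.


Step 1: Compute the condition number.
kappa = L/mu = 55/40 = 1.375
Step 2: Compute the convergence rate.
r = 1 - 2/(kappa + 1) = 1 - 2*mu/(L + mu) = (L - mu)/(L + mu) = 15/95 = 0.1579


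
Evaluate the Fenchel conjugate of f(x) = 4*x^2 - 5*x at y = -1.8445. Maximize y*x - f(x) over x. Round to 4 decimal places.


f*(y) = sup_x {y*x - a*x^2 - b*x} = sup_x {(y-b)*x - a*x^2}
FOC: (y - b) - 2a*x = 0 => x* = (y - b)/(2a)
x* = (-1.8445 + 5)/(2*4) = 0.3944
f*(-1.8445) = (y-b)^2/(4a) = (-1.8445 + 5)^2/(4*4)
= 9.9572/16 = 0.6223


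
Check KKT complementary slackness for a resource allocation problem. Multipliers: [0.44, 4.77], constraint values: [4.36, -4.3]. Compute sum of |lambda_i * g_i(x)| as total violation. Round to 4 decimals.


KKT complementary slackness check:
lambda_1 * g_1 = 0.44 * 4.36 = 1.9184
lambda_2 * g_2 = 4.77 * -4.3 = -20.511
Total violation = 1.9184 + 20.511 = 22.4294


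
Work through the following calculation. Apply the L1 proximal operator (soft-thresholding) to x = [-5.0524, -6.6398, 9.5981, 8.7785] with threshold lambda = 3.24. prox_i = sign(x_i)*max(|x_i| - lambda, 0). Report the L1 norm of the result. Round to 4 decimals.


Soft-thresholding with lambda = 3.24:
prox(-5.0524) = sign(-5.0524)*max(|-5.0524| - 3.24, 0) = -1.8124
prox(-6.6398) = sign(-6.6398)*max(|-6.6398| - 3.24, 0) = -3.3998
prox(9.5981) = sign(9.5981)*max(|9.5981| - 3.24, 0) = 6.3581
prox(8.7785) = sign(8.7785)*max(|8.7785| - 3.24, 0) = 5.5385
prox(x) = [-1.8124, -3.3998, 6.3581, 5.5385]
||prox(x)||_1 = 1.8124 + 3.3998 + 6.3581 + 5.5385 = 17.1088


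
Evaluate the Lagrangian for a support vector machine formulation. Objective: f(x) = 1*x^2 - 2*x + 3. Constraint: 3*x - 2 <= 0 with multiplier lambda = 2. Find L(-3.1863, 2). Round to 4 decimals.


Step 1: Evaluate f(x).
f(-3.1863) = 1*(-3.1863)^2 - 2*(-3.1863) + 3 = 19.5251
Step 2: Evaluate g(x).
g(-3.1863) = 3*-3.1863 - 2 = -11.5589
Step 3: Compute Lagrangian.
L = 19.5251 + 2*-11.5589 = -3.5927


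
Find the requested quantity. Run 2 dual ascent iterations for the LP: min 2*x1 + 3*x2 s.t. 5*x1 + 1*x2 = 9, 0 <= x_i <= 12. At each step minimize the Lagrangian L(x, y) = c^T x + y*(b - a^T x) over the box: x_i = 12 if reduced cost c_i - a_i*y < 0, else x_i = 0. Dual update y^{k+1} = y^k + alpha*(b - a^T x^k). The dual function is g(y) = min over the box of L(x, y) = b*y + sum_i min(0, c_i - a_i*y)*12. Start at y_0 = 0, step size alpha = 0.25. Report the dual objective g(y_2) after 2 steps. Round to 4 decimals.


Dual ascent for LP: min 2*x1 + 3*x2, 5*x1 + 1*x2 = 9, 0 <= x_i <= 12
Step 1: y^k = 0.0, reduced costs: (2.0, 3.0)
  x^k = (0.0, 0.0), subgradient = b - a^T x = 9.0
  y^{k+1} = 0.0 + 0.25*9.0 = 2.25
Step 2: y^k = 2.25, reduced costs: (-9.25, 0.75)
  x^k = (12.0, 0.0), subgradient = b - a^T x = -51.0
  y^{k+1} = 2.25 + 0.25*-51.0 = -10.5
Dual objective at y_2 = -10.5: reduced costs (54.5, 13.5), box minimizer x = (0.0, 0.0)
g(y_2) = b*y + (c1 - a1*y)*x1 + (c2 - a2*y)*x2 = 9*(-10.5) + 54.5*0.0 + 13.5*0.0 = -94.5 + 0.0 + 0.0 = -94.5


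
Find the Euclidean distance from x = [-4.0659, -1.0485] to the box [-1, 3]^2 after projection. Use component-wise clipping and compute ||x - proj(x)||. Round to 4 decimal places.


Project each component onto [-1, 3].
clip(-4.0659) = -1.0, clip(-1.0485) = -1.0
Projection = [-1.0, -1.0]
Squared diffs: [9.3997, 0.0024]
Distance = sqrt(9.4021) = 3.0663


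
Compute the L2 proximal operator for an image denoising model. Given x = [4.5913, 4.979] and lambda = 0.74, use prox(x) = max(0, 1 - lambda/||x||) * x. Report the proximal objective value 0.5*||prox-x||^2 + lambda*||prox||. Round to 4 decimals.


Step 1: Compute ||x||.
||x|| = 6.7728
Step 2: Compute scaling factor.
scale = max(0, 1 - 0.74/6.7728) = 0.8907
Step 3: prox(x) = [4.0897, 4.435]
||prox(x)|| = 6.0328
Step 4: Proximal objective.
0.5*||prox-x||^2 = 0.2738
lambda*||prox|| = 4.4643
Total = 4.7381


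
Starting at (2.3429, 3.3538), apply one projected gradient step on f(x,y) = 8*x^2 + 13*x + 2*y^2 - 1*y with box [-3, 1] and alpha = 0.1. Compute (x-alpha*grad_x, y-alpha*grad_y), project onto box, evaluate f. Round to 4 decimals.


Step 1: Compute gradient at (2.3429, 3.3538).
grad_x = 2*8*2.3429 + 13 = 50.4864
grad_y = 2*2*3.3538 - 1 = 12.4152
Step 2: Gradient step.
x_raw = 2.3429 - 0.1*50.4864 = -2.7057
y_raw = 3.3538 - 0.1*12.4152 = 2.1123
Step 3: Project onto [-3, 1].
x_proj = clip(-2.7057) = -2.7057
y_proj = clip(2.1123) = 1.0
Step 4: Evaluate f.
f(-2.7057, 1.0) = 24.3936


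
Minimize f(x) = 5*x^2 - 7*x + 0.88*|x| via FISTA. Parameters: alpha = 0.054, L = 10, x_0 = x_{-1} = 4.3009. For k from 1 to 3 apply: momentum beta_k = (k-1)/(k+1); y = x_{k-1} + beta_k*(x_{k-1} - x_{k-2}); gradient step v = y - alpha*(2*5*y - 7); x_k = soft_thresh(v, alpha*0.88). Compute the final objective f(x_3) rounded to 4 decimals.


FISTA on f(x) = 5*x^2 - 7*x + 0.88*|x|
L = 10, alpha = 0.054
Iteration 1: beta = 0.0, y = 4.3009 + 0.0*(4.3009 - 4.3009) = 4.3009
  grad(y) = 36.009, v = y - alpha*grad = 2.3564
  prox(v) = soft_thresh(2.3564, 0.0475) = 2.3089
Iteration 2: beta = 0.3333, y = 2.3089 + 0.3333*(2.3089 - 4.3009) = 1.6449
  grad(y) = 9.4489, v = y - alpha*grad = 1.1347
  prox(v) = soft_thresh(1.1347, 0.0475) = 1.0871
Iteration 3: beta = 0.5, y = 1.0871 + 0.5*(1.0871 - 2.3089) = 0.4762
  grad(y) = -2.2375, v = y - alpha*grad = 0.5971
  prox(v) = soft_thresh(0.5971, 0.0475) = 0.5496
f(x_3) = 5*0.5496^2 - 7*0.5496 + 0.88*|0.5496| = -1.8532


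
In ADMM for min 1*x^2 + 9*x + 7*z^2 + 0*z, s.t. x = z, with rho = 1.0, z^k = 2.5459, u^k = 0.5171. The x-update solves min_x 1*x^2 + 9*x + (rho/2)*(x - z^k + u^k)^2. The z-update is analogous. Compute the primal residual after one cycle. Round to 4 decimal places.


ADMM iteration with rho = 1.0, z^k = 2.5459, u^k = 0.5171
Step 1: x-update.
Minimize 1*x^2 + 9*x + (1.0/2)*(x - 2.5459 + 0.5171)^2
FOC: (2*1 + 1.0)*x = -9 + 1.0*(2.5459 - 0.5171)
x^{k+1} = -2.3237
Step 2: z-update.
Minimize 7*z^2 + 0*z + (1.0/2)*(-2.3237 - z + 0.5171)^2
FOC: (2*7 + 1.0)*z = 0 + 1.0*(-2.3237 + 0.5171)
z^{k+1} = -0.1204
Step 3: u-update.
u^{k+1} = 0.5171 - 2.3237 + 0.1204 = -1.6862
Step 4: Primal residual = |-2.3237 + 0.1204| = 2.2033


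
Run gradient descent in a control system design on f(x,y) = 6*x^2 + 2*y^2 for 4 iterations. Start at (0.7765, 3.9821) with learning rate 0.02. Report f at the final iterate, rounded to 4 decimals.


Gradient descent on f(x,y) = 6*x^2 + 2*y^2.
Starting point: (0.7765, 3.9821), alpha = 0.02
Step 1: grad_x = 2*6*0.7765 = 9.318, grad_y = 2*2*3.9821 = 15.9284
  x_1 = 0.7765 - 0.02*9.318 = 0.5901
  y_1 = 3.9821 - 0.02*15.9284 = 3.6635
Step 2: grad_x = 2*6*0.5901 = 7.0817, grad_y = 2*2*3.6635 = 14.6541
  x_2 = 0.5901 - 0.02*7.0817 = 0.4485
  y_2 = 3.6635 - 0.02*14.6541 = 3.3704
Step 3: grad_x = 2*6*0.4485 = 5.3821, grad_y = 2*2*3.3704 = 13.4818
  x_3 = 0.4485 - 0.02*5.3821 = 0.3409
  y_3 = 3.3704 - 0.02*13.4818 = 3.1008
Step 4: grad_x = 2*6*0.3409 = 4.0904, grad_y = 2*2*3.1008 = 12.4033
  x_4 = 0.3409 - 0.02*4.0904 = 0.2591
  y_4 = 3.1008 - 0.02*12.4033 = 2.8527
f(0.2591, 2.8527) = 6*0.2591^2 + 2*2.8527^2 = 16.679


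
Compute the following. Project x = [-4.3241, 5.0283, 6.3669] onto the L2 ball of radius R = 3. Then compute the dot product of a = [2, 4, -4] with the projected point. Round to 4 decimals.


Step 1: Compute ||x|| (intermediates to 6 decimals).
||x|| = sqrt((-4.3241)^2 + 5.0283^2 + 6.3669^2) = 9.193425
Step 2: Project.
Since ||x|| > R, scale = R/||x|| = 3/9.193425 = 0.32632, proj(x) = scale * x
proj(x) = [-1.41104, 1.640835, 2.077647]
Step 3: Dot product.
a^T * proj(x) = 2*(-1.41104) + 4*1.640835 - 4*2.077647 = -4.5693


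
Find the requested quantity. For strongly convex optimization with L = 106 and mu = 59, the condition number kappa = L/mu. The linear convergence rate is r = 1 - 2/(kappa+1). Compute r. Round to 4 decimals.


Step 1: Compute the condition number.
kappa = L/mu = 106/59 = 1.7966
Step 2: Compute the convergence rate.
r = 1 - 2/(kappa + 1) = 1 - 2*mu/(L + mu) = (L - mu)/(L + mu) = 47/165 = 0.2848


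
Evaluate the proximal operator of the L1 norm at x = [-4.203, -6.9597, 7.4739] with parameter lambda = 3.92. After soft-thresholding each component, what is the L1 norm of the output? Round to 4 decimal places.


Soft-thresholding with lambda = 3.92:
prox(-4.203) = sign(-4.203)*max(|-4.203| - 3.92, 0) = -0.283
prox(-6.9597) = sign(-6.9597)*max(|-6.9597| - 3.92, 0) = -3.0397
prox(7.4739) = sign(7.4739)*max(|7.4739| - 3.92, 0) = 3.5539
prox(x) = [-0.283, -3.0397, 3.5539]
||prox(x)||_1 = 0.283 + 3.0397 + 3.5539 = 6.8766


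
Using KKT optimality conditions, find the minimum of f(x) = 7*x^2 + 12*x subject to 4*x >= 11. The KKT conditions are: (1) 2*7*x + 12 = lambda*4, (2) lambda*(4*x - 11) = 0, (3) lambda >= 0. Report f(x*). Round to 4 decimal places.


Step 1: Try lambda = 0 (constraint inactive).
x_unc = -12/(2*7) = -0.8571
Check: 4*-0.8571 = -3.4284 < 11 -- violated!
Step 2: Constraint must be active: 4*x = 11
x* = 11/4 = 2.75
lambda = (2*7*2.75 + 12)/4 = 12.625
Step 3: Compute optimal value.
f(x*) = 7*2.75^2 + 12*2.75 = 85.9375


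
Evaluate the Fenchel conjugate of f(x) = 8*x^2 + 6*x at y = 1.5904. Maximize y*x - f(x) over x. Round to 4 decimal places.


f*(y) = sup_x {y*x - a*x^2 - b*x} = sup_x {(y-b)*x - a*x^2}
FOC: (y - b) - 2a*x = 0 => x* = (y - b)/(2a)
x* = (1.5904 - 6)/(2*8) = -0.2756
f*(1.5904) = (y-b)^2/(4a) = (1.5904 - 6)^2/(4*8)
= 19.4446/32 = 0.6076


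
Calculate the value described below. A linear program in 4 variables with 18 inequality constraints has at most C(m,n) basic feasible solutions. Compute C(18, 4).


Each vertex corresponds to some choice of n active constraints out of m, so the number of vertices is at most C(m, n) = m! / (n!(m-n)!).
m = 18, n = 4
Numerator: 18 * 17 * 16 * 15
Denominator: 4! = 24
C(18, 4) = 3060


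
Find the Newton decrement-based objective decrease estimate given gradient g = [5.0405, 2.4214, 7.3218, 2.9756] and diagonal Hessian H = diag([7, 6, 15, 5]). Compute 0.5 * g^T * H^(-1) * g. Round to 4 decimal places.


Step 1: H is diagonal, so H^(-1) * g = [0.7201, 0.4036, 0.4881, 0.5951].
Step 2: g^T H^(-1) g = sum_i g_i^2 / H_ii
  = (5.0405)^2/7 + (2.4214)^2/6 + (7.3218)^2/15 + (2.9756)^2/5
  = 3.6295 + 0.9772 + 3.5739 + 1.7708 = 9.9515
Step 3: Objective decrease = 0.5 * g^T H^(-1) g = 4.9757


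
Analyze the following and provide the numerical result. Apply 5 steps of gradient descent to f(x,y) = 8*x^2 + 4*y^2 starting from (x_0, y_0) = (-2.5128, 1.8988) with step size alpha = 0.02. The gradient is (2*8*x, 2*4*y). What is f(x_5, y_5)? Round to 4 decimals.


Gradient descent on f(x,y) = 8*x^2 + 4*y^2.
Starting point: (-2.5128, 1.8988), alpha = 0.02
Step 1: grad_x = 2*8*-2.5128 = -40.2048, grad_y = 2*4*1.8988 = 15.1904
  x_1 = -2.5128 - 0.02*-40.2048 = -1.7087
  y_1 = 1.8988 - 0.02*15.1904 = 1.595
Step 2: grad_x = 2*8*-1.7087 = -27.3393, grad_y = 2*4*1.595 = 12.7599
  x_2 = -1.7087 - 0.02*-27.3393 = -1.1619
  y_2 = 1.595 - 0.02*12.7599 = 1.3398
Step 3: grad_x = 2*8*-1.1619 = -18.5907, grad_y = 2*4*1.3398 = 10.7183
  x_3 = -1.1619 - 0.02*-18.5907 = -0.7901
  y_3 = 1.3398 - 0.02*10.7183 = 1.1254
Step 4: grad_x = 2*8*-0.7901 = -12.6417, grad_y = 2*4*1.1254 = 9.0034
  x_4 = -0.7901 - 0.02*-12.6417 = -0.5373
  y_4 = 1.1254 - 0.02*9.0034 = 0.9454
Step 5: grad_x = 2*8*-0.5373 = -8.5963, grad_y = 2*4*0.9454 = 7.5629
  x_5 = -0.5373 - 0.02*-8.5963 = -0.3653
  y_5 = 0.9454 - 0.02*7.5629 = 0.7941
f(-0.3653, 0.7941) = 8*(-0.3653)^2 + 4*0.7941^2 = 3.5902


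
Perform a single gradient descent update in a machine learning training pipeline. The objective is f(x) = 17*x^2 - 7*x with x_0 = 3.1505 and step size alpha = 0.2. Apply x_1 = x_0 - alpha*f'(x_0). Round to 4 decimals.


We compute the gradient at x_0 and apply the update.
f'(x) = 34*x - 7
f'(3.1505) = 34*3.1505 - 7 = 100.117
x_1 = 3.1505 - 0.2*100.117 = -16.8729


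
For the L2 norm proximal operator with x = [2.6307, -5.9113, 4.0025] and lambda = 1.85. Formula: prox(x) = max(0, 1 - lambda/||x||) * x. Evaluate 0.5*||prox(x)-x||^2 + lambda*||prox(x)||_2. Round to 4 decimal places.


Step 1: Compute ||x||.
||x|| = 7.6082
Step 2: Compute scaling factor.
scale = max(0, 1 - 1.85/7.6082) = 0.7568
Step 3: prox(x) = [1.991, -4.4739, 3.0293]
||prox(x)|| = 5.7582
Step 4: Proximal objective.
0.5*||prox-x||^2 = 1.7113
lambda*||prox|| = 10.6527
Total = 12.3638


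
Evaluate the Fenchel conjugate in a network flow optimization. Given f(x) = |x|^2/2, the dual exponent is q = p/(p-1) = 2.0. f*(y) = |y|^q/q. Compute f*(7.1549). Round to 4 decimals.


The conjugate exponent q satisfies 1/p + 1/q = 1.
p = 2, so q = 2/(2 - 1) = 2.0
|y|^q = 7.1549^2.0 = 51.1926
f*(7.1549) = 51.1926 / 2.0 = 25.5963


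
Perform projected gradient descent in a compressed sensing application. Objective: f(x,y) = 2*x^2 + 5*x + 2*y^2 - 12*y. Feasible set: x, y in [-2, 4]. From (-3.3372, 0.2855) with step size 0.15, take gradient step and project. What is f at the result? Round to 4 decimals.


Step 1: Compute gradient at (-3.3372, 0.2855).
grad_x = 2*2*-3.3372 + 5 = -8.3488
grad_y = 2*2*0.2855 - 12 = -10.858
Step 2: Gradient step.
x_raw = -3.3372 - 0.15*-8.3488 = -2.0849
y_raw = 0.2855 - 0.15*-10.858 = 1.9142
Step 3: Project onto [-2, 4].
x_proj = clip(-2.0849) = -2.0
y_proj = clip(1.9142) = 1.9142
Step 4: Evaluate f.
f(-2.0, 1.9142) = -17.6421


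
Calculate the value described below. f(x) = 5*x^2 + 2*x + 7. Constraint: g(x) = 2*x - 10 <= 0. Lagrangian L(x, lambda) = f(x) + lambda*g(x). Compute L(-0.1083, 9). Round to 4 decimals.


Step 1: Evaluate f(x).
f(-0.1083) = 5*(-0.1083)^2 + 2*(-0.1083) + 7 = 6.842
Step 2: Evaluate g(x).
g(-0.1083) = 2*-0.1083 - 10 = -10.2166
Step 3: Compute Lagrangian.
L = 6.842 + 9*-10.2166 = -85.1074


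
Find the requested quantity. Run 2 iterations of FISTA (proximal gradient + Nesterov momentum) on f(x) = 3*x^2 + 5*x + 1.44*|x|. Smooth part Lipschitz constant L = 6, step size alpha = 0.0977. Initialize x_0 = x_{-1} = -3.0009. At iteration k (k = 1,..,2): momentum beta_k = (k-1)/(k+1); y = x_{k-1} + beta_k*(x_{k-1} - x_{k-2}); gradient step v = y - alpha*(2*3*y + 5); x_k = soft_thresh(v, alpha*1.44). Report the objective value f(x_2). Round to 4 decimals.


FISTA on f(x) = 3*x^2 + 5*x + 1.44*|x|
L = 6, alpha = 0.0977
Iteration 1: beta = 0.0, y = -3.0009 + 0.0*(-3.0009 + 3.0009) = -3.0009
  grad(y) = -13.0054, v = y - alpha*grad = -1.7303
  prox(v) = soft_thresh(-1.7303, 0.1407) = -1.5896
Iteration 2: beta = 0.3333, y = -1.5896 + 0.3333*(-1.5896 + 3.0009) = -1.1191
  grad(y) = -1.7149, v = y - alpha*grad = -0.9516
  prox(v) = soft_thresh(-0.9516, 0.1407) = -0.8109
f(x_2) = 3*(-0.8109)^2 + 5*(-0.8109) + 1.44*|-0.8109| = -0.9141


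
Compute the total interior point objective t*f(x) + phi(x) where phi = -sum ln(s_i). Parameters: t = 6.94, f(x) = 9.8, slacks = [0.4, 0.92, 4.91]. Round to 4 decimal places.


Step 1: Compute log-barrier.
ln values: [-0.9163, -0.0834, 1.5913]
phi = -(-0.9163 - 0.0834 + 1.5913) = -0.5916
Step 2: Compute augmented objective.
t*f(x) = 6.94*9.8 = 68.012
Total = 68.012 - 0.5916 = 67.4204


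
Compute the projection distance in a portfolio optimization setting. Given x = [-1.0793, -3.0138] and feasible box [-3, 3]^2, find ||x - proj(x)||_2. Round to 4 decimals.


Project each component onto [-3, 3].
clip(-1.0793) = -1.0793, clip(-3.0138) = -3.0
Projection = [-1.0793, -3.0]
Squared diffs: [0.0, 0.0002]
Distance = sqrt(0.0002) = 0.0138


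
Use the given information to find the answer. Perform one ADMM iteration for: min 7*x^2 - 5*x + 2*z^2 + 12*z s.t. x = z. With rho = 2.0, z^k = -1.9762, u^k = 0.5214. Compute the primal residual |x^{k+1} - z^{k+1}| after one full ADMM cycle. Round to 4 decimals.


ADMM iteration with rho = 2.0, z^k = -1.9762, u^k = 0.5214
Step 1: x-update.
Minimize 7*x^2 - 5*x + (2.0/2)*(x + 1.9762 + 0.5214)^2
FOC: (2*7 + 2.0)*x = 5 + 2.0*(-1.9762 - 0.5214)
x^{k+1} = 0.0003
Step 2: z-update.
Minimize 2*z^2 + 12*z + (2.0/2)*(0.0003 - z + 0.5214)^2
FOC: (2*2 + 2.0)*z = -12 + 2.0*(0.0003 + 0.5214)
z^{k+1} = -1.8261
Step 3: u-update.
u^{k+1} = 0.5214 + 0.0003 + 1.8261 = 2.3478
Step 4: Primal residual = |0.0003 + 1.8261| = 1.8264


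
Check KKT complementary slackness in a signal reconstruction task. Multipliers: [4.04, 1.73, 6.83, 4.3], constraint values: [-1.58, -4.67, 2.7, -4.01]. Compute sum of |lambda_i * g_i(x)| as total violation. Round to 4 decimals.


KKT complementary slackness check:
lambda_1 * g_1 = 4.04 * -1.58 = -6.3832
lambda_2 * g_2 = 1.73 * -4.67 = -8.0791
lambda_3 * g_3 = 6.83 * 2.7 = 18.441
lambda_4 * g_4 = 4.3 * -4.01 = -17.243
Total violation = 6.3832 + 8.0791 + 18.441 + 17.243 = 50.1463


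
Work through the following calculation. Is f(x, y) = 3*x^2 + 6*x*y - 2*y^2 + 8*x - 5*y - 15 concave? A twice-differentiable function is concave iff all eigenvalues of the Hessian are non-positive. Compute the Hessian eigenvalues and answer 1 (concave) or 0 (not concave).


The Hessian of f(x,y) = 3*x^2 + 6*x*y - 2*y^2 + 8*x - 5*y - 15 is:
H = [[6, 6], [6, -4]]
Trace = 6 - 4 = 2
Determinant = 6*-4 - (6)^2 = -60
Discriminant = (2)^2 - 4*-60 = 244.0
Eigenvalues: lambda_1 = -6.8102, lambda_2 = 8.8102
The function is not concave.

0


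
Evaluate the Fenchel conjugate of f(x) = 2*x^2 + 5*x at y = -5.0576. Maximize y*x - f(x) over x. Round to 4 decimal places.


f*(y) = sup_x {y*x - a*x^2 - b*x} = sup_x {(y-b)*x - a*x^2}
FOC: (y - b) - 2a*x = 0 => x* = (y - b)/(2a)
x* = (-5.0576 - 5)/(2*2) = -2.5144
f*(-5.0576) = (y-b)^2/(4a) = (-5.0576 - 5)^2/(4*2)
= 101.1553/8 = 12.6444


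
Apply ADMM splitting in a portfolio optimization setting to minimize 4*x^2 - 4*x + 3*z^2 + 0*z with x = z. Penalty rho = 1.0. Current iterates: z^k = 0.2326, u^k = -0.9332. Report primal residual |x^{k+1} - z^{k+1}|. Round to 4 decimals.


ADMM iteration with rho = 1.0, z^k = 0.2326, u^k = -0.9332
Step 1: x-update.
Minimize 4*x^2 - 4*x + (1.0/2)*(x - 0.2326 - 0.9332)^2
FOC: (2*4 + 1.0)*x = 4 + 1.0*(0.2326 + 0.9332)
x^{k+1} = 0.574
Step 2: z-update.
Minimize 3*z^2 + 0*z + (1.0/2)*(0.574 - z - 0.9332)^2
FOC: (2*3 + 1.0)*z = 0 + 1.0*(0.574 - 0.9332)
z^{k+1} = -0.0513
Step 3: u-update.
u^{k+1} = -0.9332 + 0.574 + 0.0513 = -0.3079
Step 4: Primal residual = |0.574 + 0.0513| = 0.6253


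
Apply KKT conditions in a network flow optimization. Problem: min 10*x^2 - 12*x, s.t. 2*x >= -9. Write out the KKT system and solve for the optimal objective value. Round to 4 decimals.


Step 1: Try lambda = 0 (constraint inactive).
Stationarity: 2*10*x - 12 = 0
x* = 12/(2*10) = 0.6
Check constraint: 2*0.6 = 1.2 >= -9 -- satisfied.
Step 2: Compute optimal value.
f(x*) = 10*0.6^2 - 12*0.6 = -3.6


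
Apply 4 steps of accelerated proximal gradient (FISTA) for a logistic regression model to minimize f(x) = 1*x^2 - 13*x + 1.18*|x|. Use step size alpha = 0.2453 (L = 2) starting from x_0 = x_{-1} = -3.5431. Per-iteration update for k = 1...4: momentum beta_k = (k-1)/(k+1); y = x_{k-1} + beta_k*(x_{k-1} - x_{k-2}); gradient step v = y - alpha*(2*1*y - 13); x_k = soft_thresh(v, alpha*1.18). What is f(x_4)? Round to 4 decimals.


FISTA on f(x) = 1*x^2 - 13*x + 1.18*|x|
L = 2, alpha = 0.2453
Iteration 1: beta = 0.0, y = -3.5431 + 0.0*(-3.5431 + 3.5431) = -3.5431
  grad(y) = -20.0862, v = y - alpha*grad = 1.384
  prox(v) = soft_thresh(1.384, 0.2895) = 1.0946
Iteration 2: beta = 0.3333, y = 1.0946 + 0.3333*(1.0946 + 3.5431) = 2.6405
  grad(y) = -7.719, v = y - alpha*grad = 4.534
  prox(v) = soft_thresh(4.534, 0.2895) = 4.2445
Iteration 3: beta = 0.5, y = 4.2445 + 0.5*(4.2445 - 1.0946) = 5.8195
  grad(y) = -1.3611, v = y - alpha*grad = 6.1533
  prox(v) = soft_thresh(6.1533, 0.2895) = 5.8639
Iteration 4: beta = 0.6, y = 5.8639 + 0.6*(5.8639 - 4.2445) = 6.8355
  grad(y) = 0.671, v = y - alpha*grad = 6.6709
  prox(v) = soft_thresh(6.6709, 0.2895) = 6.3815
f(x_4) = 1*6.3815^2 - 13*6.3815 + 1.18*|6.3815| = -34.7058


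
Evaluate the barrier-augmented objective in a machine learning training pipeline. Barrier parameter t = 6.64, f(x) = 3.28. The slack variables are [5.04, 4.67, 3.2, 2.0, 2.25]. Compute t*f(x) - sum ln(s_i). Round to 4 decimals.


Step 1: Compute log-barrier.
ln values: [1.6174, 1.5412, 1.1632, 0.6931, 0.8109]
phi = -(1.6174 + 1.5412 + 1.1632 + 0.6931 + 0.8109) = -5.8258
Step 2: Compute augmented objective.
t*f(x) = 6.64*3.28 = 21.7792
Total = 21.7792 - 5.8258 = 15.9534


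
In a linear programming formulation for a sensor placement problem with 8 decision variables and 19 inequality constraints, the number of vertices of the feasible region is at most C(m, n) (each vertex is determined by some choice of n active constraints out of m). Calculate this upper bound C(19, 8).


Each vertex corresponds to some choice of n active constraints out of m, so the number of vertices is at most C(m, n) = m! / (n!(m-n)!).
m = 19, n = 8
Numerator: 19 * 18 * 17 * 16 * 15 * 14 * 13 * 12
Denominator: 8! = 40320
C(19, 8) = 75582


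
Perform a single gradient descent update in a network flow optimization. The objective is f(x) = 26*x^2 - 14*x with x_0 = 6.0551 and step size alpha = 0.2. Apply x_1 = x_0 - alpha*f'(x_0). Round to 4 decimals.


We compute the gradient at x_0 and apply the update.
f'(x) = 52*x - 14
f'(6.0551) = 52*6.0551 - 14 = 300.8652
x_1 = 6.0551 - 0.2*300.8652 = -54.1179


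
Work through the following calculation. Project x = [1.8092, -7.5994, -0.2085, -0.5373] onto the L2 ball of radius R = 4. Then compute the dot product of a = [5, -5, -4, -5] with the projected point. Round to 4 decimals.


Step 1: Compute ||x|| (intermediates to 6 decimals).
||x|| = sqrt(1.8092^2 + (-7.5994)^2 + (-0.2085)^2 + (-0.5373)^2) = 7.833023
Step 2: Project.
Since ||x|| > R, scale = R/||x|| = 4/7.833023 = 0.510659, proj(x) = scale * x
proj(x) = [0.923884, -3.880702, -0.106472, -0.274377]
Step 3: Dot product.
a^T * proj(x) = 5*0.923884 - 5*(-3.880702) - 4*(-0.106472) - 5*(-0.274377) = 25.8207


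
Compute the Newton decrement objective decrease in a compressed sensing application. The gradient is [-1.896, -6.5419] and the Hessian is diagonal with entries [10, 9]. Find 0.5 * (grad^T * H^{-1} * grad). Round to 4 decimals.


Step 1: H is diagonal, so H^(-1) * g = [-0.1896, -0.7269].
Step 2: g^T H^(-1) g = sum_i g_i^2 / H_ii
  = (-1.896)^2/10 + (-6.5419)^2/9
  = 0.3595 + 4.7552 = 5.1146
Step 3: Objective decrease = 0.5 * g^T H^(-1) g = 2.5573


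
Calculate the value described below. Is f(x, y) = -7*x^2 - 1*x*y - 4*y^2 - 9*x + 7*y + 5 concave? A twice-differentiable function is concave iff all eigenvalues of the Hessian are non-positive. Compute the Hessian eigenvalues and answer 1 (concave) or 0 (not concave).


The Hessian of f(x,y) = -7*x^2 - 1*x*y - 4*y^2 - 9*x + 7*y + 5 is:
H = [[-14, -1], [-1, -8]]
Trace = -14 - 8 = -22
Determinant = -14*-8 - (-1)^2 = 111
Discriminant = (-22)^2 - 4*111 = 40.0
Eigenvalues: lambda_1 = -14.1623, lambda_2 = -7.8377
The function is concave.

1


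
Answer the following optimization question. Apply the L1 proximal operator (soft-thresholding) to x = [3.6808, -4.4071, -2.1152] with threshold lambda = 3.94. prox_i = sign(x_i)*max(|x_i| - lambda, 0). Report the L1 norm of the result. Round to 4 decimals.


Soft-thresholding with lambda = 3.94:
prox(3.6808) = sign(3.6808)*max(|3.6808| - 3.94, 0) = 0.0
prox(-4.4071) = sign(-4.4071)*max(|-4.4071| - 3.94, 0) = -0.4671
prox(-2.1152) = sign(-2.1152)*max(|-2.1152| - 3.94, 0) = 0.0
prox(x) = [0.0, -0.4671, 0.0]
||prox(x)||_1 = 0.0 + 0.4671 + 0.0 = 0.4671


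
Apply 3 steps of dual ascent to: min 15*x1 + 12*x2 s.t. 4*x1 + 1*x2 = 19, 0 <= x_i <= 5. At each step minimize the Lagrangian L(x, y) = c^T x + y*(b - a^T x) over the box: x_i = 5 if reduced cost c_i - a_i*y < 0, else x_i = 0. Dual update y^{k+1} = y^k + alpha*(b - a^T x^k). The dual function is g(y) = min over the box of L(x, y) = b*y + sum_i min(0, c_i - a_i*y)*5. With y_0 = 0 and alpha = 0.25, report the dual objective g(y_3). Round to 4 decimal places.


Dual ascent for LP: min 15*x1 + 12*x2, 4*x1 + 1*x2 = 19, 0 <= x_i <= 5
Step 1: y^k = 0.0, reduced costs: (15.0, 12.0)
  x^k = (0.0, 0.0), subgradient = b - a^T x = 19.0
  y^{k+1} = 0.0 + 0.25*19.0 = 4.75
Step 2: y^k = 4.75, reduced costs: (-4.0, 7.25)
  x^k = (5.0, 0.0), subgradient = b - a^T x = -1.0
  y^{k+1} = 4.75 + 0.25*-1.0 = 4.5
Step 3: y^k = 4.5, reduced costs: (-3.0, 7.5)
  x^k = (5.0, 0.0), subgradient = b - a^T x = -1.0
  y^{k+1} = 4.5 + 0.25*-1.0 = 4.25
Dual objective at y_3 = 4.25: reduced costs (-2.0, 7.75), box minimizer x = (5.0, 0.0)
g(y_3) = b*y + (c1 - a1*y)*x1 + (c2 - a2*y)*x2 = 19*4.25 + (-2.0)*5.0 + 7.75*0.0 = 80.75 - 10.0 + 0.0 = 70.75


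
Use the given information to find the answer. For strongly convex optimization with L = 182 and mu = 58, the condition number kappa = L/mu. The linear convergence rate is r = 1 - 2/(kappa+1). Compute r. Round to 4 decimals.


Step 1: Compute the condition number.
kappa = L/mu = 182/58 = 3.1379
Step 2: Compute the convergence rate.
r = 1 - 2/(kappa + 1) = 1 - 2*mu/(L + mu) = (L - mu)/(L + mu) = 124/240 = 0.5167


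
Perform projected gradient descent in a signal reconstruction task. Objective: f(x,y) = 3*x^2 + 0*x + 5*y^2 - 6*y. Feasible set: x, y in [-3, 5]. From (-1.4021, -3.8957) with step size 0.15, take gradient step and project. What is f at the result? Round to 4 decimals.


Step 1: Compute gradient at (-1.4021, -3.8957).
grad_x = 2*3*-1.4021 + 0 = -8.4126
grad_y = 2*5*-3.8957 - 6 = -44.957
Step 2: Gradient step.
x_raw = -1.4021 - 0.15*-8.4126 = -0.1402
y_raw = -3.8957 - 0.15*-44.957 = 2.8479
Step 3: Project onto [-3, 5].
x_proj = clip(-0.1402) = -0.1402
y_proj = clip(2.8479) = 2.8479
Step 4: Evaluate f.
f(-0.1402, 2.8479) = 23.5231


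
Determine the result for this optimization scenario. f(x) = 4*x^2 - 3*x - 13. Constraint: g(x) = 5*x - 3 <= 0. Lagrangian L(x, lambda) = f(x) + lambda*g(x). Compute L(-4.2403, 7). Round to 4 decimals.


Step 1: Evaluate f(x).
f(-4.2403) = 4*(-4.2403)^2 - 3*(-4.2403) - 13 = 71.6415
Step 2: Evaluate g(x).
g(-4.2403) = 5*-4.2403 - 3 = -24.2015
Step 3: Compute Lagrangian.
L = 71.6415 + 7*-24.2015 = -97.769


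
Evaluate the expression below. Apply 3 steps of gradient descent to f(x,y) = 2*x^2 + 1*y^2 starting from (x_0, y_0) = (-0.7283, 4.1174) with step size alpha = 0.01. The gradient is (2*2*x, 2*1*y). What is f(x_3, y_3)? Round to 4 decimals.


Gradient descent on f(x,y) = 2*x^2 + 1*y^2.
Starting point: (-0.7283, 4.1174), alpha = 0.01
Step 1: grad_x = 2*2*-0.7283 = -2.9132, grad_y = 2*1*4.1174 = 8.2348
  x_1 = -0.7283 - 0.01*-2.9132 = -0.6992
  y_1 = 4.1174 - 0.01*8.2348 = 4.0351
Step 2: grad_x = 2*2*-0.6992 = -2.7967, grad_y = 2*1*4.0351 = 8.0701
  x_2 = -0.6992 - 0.01*-2.7967 = -0.6712
  y_2 = 4.0351 - 0.01*8.0701 = 3.9544
Step 3: grad_x = 2*2*-0.6712 = -2.6848, grad_y = 2*1*3.9544 = 7.9087
  x_3 = -0.6712 - 0.01*-2.6848 = -0.6444
  y_3 = 3.9544 - 0.01*7.9087 = 3.8753
f(-0.6444, 3.8753) = 2*(-0.6444)^2 + 1*3.8753^2 = 15.8481


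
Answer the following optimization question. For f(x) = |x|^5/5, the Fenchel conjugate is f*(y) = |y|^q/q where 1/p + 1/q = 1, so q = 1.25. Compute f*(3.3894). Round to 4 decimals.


The conjugate exponent q satisfies 1/p + 1/q = 1.
p = 5, so q = 5/(5 - 1) = 1.25
|y|^q = 3.3894^1.25 = 4.5989
f*(3.3894) = 4.5989 / 1.25 = 3.6791


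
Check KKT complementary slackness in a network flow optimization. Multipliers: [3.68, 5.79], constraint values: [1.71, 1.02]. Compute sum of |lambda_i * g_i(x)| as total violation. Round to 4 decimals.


KKT complementary slackness check:
lambda_1 * g_1 = 3.68 * 1.71 = 6.2928
lambda_2 * g_2 = 5.79 * 1.02 = 5.9058
Total violation = 6.2928 + 5.9058 = 12.1986


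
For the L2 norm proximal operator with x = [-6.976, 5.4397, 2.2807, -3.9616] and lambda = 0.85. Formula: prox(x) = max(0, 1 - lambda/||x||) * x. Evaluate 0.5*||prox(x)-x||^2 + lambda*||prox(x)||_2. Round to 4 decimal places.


Step 1: Compute ||x||.
||x|| = 9.9574
Step 2: Compute scaling factor.
scale = max(0, 1 - 0.85/9.9574) = 0.9146
Step 3: prox(x) = [-6.3805, 4.9753, 2.086, -3.6234]
||prox(x)|| = 9.1074
Step 4: Proximal objective.
0.5*||prox-x||^2 = 0.3613
lambda*||prox|| = 7.7413
Total = 8.1026


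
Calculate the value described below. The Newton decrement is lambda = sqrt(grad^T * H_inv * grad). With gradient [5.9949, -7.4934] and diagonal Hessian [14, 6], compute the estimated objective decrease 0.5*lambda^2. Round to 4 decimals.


Step 1: H is diagonal, so H^(-1) * g = [0.4282, -1.2489].
Step 2: g^T H^(-1) g = sum_i g_i^2 / H_ii
  = (5.9949)^2/14 + (-7.4934)^2/6
  = 2.5671 + 9.3585 = 11.9256
Step 3: Objective decrease = 0.5 * g^T H^(-1) g = 5.9628


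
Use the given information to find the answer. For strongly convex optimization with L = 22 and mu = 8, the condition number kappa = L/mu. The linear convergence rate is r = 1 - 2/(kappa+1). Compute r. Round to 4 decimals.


Step 1: Compute the condition number.
kappa = L/mu = 22/8 = 2.75
Step 2: Compute the convergence rate.
r = 1 - 2/(kappa + 1) = 1 - 2*mu/(L + mu) = (L - mu)/(L + mu) = 14/30 = 0.4667


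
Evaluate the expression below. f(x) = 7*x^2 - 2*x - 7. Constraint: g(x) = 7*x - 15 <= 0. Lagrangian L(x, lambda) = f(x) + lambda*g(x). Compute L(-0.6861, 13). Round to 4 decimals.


Step 1: Evaluate f(x).
f(-0.6861) = 7*(-0.6861)^2 - 2*(-0.6861) - 7 = -2.3327
Step 2: Evaluate g(x).
g(-0.6861) = 7*-0.6861 - 15 = -19.8027
Step 3: Compute Lagrangian.
L = -2.3327 + 13*-19.8027 = -259.7678


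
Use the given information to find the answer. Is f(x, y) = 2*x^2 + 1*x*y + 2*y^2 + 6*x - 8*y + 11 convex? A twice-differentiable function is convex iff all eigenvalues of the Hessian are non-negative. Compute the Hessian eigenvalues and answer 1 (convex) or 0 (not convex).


The Hessian of f(x,y) = 2*x^2 + 1*x*y + 2*y^2 + 6*x - 8*y + 11 is:
H = [[4, 1], [1, 4]]
Trace = 4 + 4 = 8
Determinant = 4*4 - (1)^2 = 15
Discriminant = (8)^2 - 4*15 = 4.0
Eigenvalues: lambda_1 = 3.0, lambda_2 = 5.0
The function is convex.

1


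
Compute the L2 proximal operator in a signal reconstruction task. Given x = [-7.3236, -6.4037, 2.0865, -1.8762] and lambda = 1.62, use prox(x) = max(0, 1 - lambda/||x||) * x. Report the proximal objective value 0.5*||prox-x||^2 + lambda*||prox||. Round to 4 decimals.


Step 1: Compute ||x||.
||x|| = 10.125
Step 2: Compute scaling factor.
scale = max(0, 1 - 1.62/10.125) = 0.84
Step 3: prox(x) = [-6.1518, -5.3791, 1.7527, -1.576]
||prox(x)|| = 8.505
Step 4: Proximal objective.
0.5*||prox-x||^2 = 1.3122
lambda*||prox|| = 13.7781
Total = 15.0903


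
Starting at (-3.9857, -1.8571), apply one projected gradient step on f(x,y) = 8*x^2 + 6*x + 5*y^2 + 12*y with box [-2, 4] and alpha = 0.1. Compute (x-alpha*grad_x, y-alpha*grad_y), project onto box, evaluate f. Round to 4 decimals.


Step 1: Compute gradient at (-3.9857, -1.8571).
grad_x = 2*8*-3.9857 + 6 = -57.7712
grad_y = 2*5*-1.8571 + 12 = -6.571
Step 2: Gradient step.
x_raw = -3.9857 - 0.1*-57.7712 = 1.7914
y_raw = -1.8571 - 0.1*-6.571 = -1.2
Step 3: Project onto [-2, 4].
x_proj = clip(1.7914) = 1.7914
y_proj = clip(-1.2) = -1.2
Step 4: Evaluate f.
f(1.7914, -1.2) = 29.222


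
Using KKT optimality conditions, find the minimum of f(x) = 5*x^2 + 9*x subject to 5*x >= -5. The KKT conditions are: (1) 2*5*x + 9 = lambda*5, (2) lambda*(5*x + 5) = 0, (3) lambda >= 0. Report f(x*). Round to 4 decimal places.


Step 1: Try lambda = 0 (constraint inactive).
Stationarity: 2*5*x + 9 = 0
x* = -9/(2*5) = -0.9
Check constraint: 5*-0.9 = -4.5 >= -5 -- satisfied.
Step 2: Compute optimal value.
f(x*) = 5*(-0.9)^2 + 9*(-0.9) = -4.05


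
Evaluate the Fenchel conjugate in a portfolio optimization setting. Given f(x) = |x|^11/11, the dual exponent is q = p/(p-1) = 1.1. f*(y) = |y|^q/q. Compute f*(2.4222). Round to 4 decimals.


The conjugate exponent q satisfies 1/p + 1/q = 1.
p = 11, so q = 11/(11 - 1) = 1.1
|y|^q = 2.4222^1.1 = 2.6463
f*(2.4222) = 2.6463 / 1.1 = 2.4057


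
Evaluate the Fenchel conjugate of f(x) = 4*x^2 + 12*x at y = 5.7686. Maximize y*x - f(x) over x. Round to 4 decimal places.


f*(y) = sup_x {y*x - a*x^2 - b*x} = sup_x {(y-b)*x - a*x^2}
FOC: (y - b) - 2a*x = 0 => x* = (y - b)/(2a)
x* = (5.7686 - 12)/(2*4) = -0.7789
f*(5.7686) = (y-b)^2/(4a) = (5.7686 - 12)^2/(4*4)
= 38.8303/16 = 2.4269


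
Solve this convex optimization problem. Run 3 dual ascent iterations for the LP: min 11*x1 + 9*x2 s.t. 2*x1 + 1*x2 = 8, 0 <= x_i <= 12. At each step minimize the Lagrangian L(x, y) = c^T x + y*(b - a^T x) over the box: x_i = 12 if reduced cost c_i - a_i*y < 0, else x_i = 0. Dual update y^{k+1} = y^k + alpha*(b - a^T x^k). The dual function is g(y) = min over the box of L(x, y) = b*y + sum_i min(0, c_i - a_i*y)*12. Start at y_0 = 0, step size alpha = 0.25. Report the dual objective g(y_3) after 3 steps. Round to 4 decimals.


Dual ascent for LP: min 11*x1 + 9*x2, 2*x1 + 1*x2 = 8, 0 <= x_i <= 12
Step 1: y^k = 0.0, reduced costs: (11.0, 9.0)
  x^k = (0.0, 0.0), subgradient = b - a^T x = 8.0
  y^{k+1} = 0.0 + 0.25*8.0 = 2.0
Step 2: y^k = 2.0, reduced costs: (7.0, 7.0)
  x^k = (0.0, 0.0), subgradient = b - a^T x = 8.0
  y^{k+1} = 2.0 + 0.25*8.0 = 4.0
Step 3: y^k = 4.0, reduced costs: (3.0, 5.0)
  x^k = (0.0, 0.0), subgradient = b - a^T x = 8.0
  y^{k+1} = 4.0 + 0.25*8.0 = 6.0
Dual objective at y_3 = 6.0: reduced costs (-1.0, 3.0), box minimizer x = (12.0, 0.0)
g(y_3) = b*y + (c1 - a1*y)*x1 + (c2 - a2*y)*x2 = 8*6.0 + (-1.0)*12.0 + 3.0*0.0 = 48.0 - 12.0 + 0.0 = 36.0


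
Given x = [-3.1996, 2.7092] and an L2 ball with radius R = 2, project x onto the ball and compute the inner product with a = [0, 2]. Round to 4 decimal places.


Step 1: Compute ||x|| (intermediates to 6 decimals).
||x|| = sqrt((-3.1996)^2 + 2.7092^2) = 4.192518
Step 2: Project.
Since ||x|| > R, scale = R/||x|| = 2/4.192518 = 0.47704, proj(x) = scale * x
proj(x) = [-1.526337, 1.292397]
Step 3: Dot product.
a^T * proj(x) = 0*(-1.526337) + 2*1.292397 = 2.5848


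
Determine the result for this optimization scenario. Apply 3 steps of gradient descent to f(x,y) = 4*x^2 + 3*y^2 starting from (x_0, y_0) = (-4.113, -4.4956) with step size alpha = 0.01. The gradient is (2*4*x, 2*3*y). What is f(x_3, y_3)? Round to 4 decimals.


Gradient descent on f(x,y) = 4*x^2 + 3*y^2.
Starting point: (-4.113, -4.4956), alpha = 0.01
Step 1: grad_x = 2*4*-4.113 = -32.904, grad_y = 2*3*-4.4956 = -26.9736
  x_1 = -4.113 - 0.01*-32.904 = -3.784
  y_1 = -4.4956 - 0.01*-26.9736 = -4.2259
Step 2: grad_x = 2*4*-3.784 = -30.2717, grad_y = 2*3*-4.2259 = -25.3552
  x_2 = -3.784 - 0.01*-30.2717 = -3.4812
  y_2 = -4.2259 - 0.01*-25.3552 = -3.9723
Step 3: grad_x = 2*4*-3.4812 = -27.8499, grad_y = 2*3*-3.9723 = -23.8339
  x_3 = -3.4812 - 0.01*-27.8499 = -3.2027
  y_3 = -3.9723 - 0.01*-23.8339 = -3.734
f(-3.2027, -3.734) = 4*(-3.2027)^2 + 3*(-3.734)^2 = 82.8579


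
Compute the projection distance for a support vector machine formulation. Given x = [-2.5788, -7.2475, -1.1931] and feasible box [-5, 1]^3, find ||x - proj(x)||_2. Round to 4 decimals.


Project each component onto [-5, 1].
clip(-2.5788) = -2.5788, clip(-7.2475) = -5.0, clip(-1.1931) = -1.1931
Projection = [-2.5788, -5.0, -1.1931]
Squared diffs: [0.0, 5.0513, 0.0]
Distance = sqrt(5.0513) = 2.2475
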